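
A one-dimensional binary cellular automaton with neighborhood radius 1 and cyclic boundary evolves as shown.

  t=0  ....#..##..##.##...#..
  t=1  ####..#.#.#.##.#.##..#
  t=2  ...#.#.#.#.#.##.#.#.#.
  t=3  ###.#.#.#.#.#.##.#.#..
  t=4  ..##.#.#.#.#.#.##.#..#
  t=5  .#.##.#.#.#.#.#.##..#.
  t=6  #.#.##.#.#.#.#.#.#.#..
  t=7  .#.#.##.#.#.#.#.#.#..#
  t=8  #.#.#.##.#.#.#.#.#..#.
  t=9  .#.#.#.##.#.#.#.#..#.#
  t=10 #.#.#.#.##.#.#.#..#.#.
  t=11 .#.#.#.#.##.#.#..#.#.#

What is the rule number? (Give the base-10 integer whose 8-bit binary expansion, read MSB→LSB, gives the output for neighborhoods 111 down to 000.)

  ###|.  b7=0 t=1,i=0
  ##.|#  b6=1 t=0,i=8
  #.#|#  b5=1 t=0,i=13
  #..|.  b4=0 t=0,i=5
  .##|.  b3=0 t=0,i=7
  .#.|.  b2=0 t=0,i=4
  ..#|#  b1=1 t=0,i=3
  ...|#  b0=1 t=0,i=0
  bits 01100011 = 99

99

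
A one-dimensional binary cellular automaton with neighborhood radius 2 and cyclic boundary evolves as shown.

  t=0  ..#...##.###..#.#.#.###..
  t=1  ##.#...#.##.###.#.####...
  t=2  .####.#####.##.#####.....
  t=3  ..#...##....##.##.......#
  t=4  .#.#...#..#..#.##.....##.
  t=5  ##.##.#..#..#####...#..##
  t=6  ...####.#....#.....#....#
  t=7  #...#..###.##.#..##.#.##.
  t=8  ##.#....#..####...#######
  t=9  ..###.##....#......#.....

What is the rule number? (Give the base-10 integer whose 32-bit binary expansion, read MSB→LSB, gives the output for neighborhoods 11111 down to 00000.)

  #####|.  b31=0 t=2,i=8
  ####.|.  b30=0 t=1,i=20
  ###.#|.  b29=0 t=1,i=14
  ###..|.  b28=0 t=0,i=11
  ##.##|.  b27=0 t=0,i=8
  ##.#.|#  b26=1 t=1,i=2
  ##..#|#  b25=1 t=0,i=12
  ##...|.  b24=0 t=0,i=23
  #.###|#  b23=1 t=0,i=9
  #.##.|#  b22=1 t=1,i=9
  #.#.#|#  b21=1 t=0,i=16
  #.#..|#  b20=1 t=1,i=3
  #..##|.  b19=0 t=5,i=11
  #..#.|#  b18=1 t=0,i=13
  #...#|.  b17=0 t=0,i=4
  #....|.  b16=0 t=0,i=24
  .####|#  b15=1 t=1,i=19
  .###.|#  b14=1 t=0,i=10
  .##.#|#  b13=1 t=0,i=7
  .##..|#  b12=1 t=3,i=7
  .#.##|#  b11=1 t=0,i=19
  .#.#.|.  b10=0 t=0,i=15
  .#..#|.  b9=0 t=3,i=0
  .#...|#  b8=1 t=0,i=3
  ..###|.  b7=0 t=2,i=1
  ..##.|.  b6=0 t=0,i=6
  ..#.#|#  b5=1 t=0,i=14
  ..#..|.  b4=0 t=0,i=2
  ...##|.  b3=0 t=0,i=5
  ...#.|#  b2=1 t=0,i=1
  ....#|#  b1=1 t=0,i=0
  .....|.  b0=0 t=2,i=22
  bits 00000110111101001111100100100110 = 116717862

116717862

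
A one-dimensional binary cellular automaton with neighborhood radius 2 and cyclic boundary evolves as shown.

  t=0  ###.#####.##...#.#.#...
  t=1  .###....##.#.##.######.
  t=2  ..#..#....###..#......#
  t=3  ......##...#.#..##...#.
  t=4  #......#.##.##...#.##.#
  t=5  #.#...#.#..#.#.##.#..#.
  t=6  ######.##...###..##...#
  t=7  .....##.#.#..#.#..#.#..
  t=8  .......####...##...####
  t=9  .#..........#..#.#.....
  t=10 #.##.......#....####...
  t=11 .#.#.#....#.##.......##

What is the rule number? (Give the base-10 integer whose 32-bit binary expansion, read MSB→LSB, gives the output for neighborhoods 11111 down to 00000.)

775118084

  ##### -> .   bit 31 = 0  t=0,i=6
  ####. -> .   bit 30 = 0  t=0,i=7
  ###.# -> #   bit 29 = 1  t=0,i=2
  ###.. -> .   bit 28 = 0  t=1,i=3
  ##.## -> #   bit 27 = 1  t=0,i=3
  ##.#. -> #   bit 26 = 1  t=1,i=10
  ##..# -> #   bit 25 = 1  t=1,i=22
  ##... -> .   bit 24 = 0  t=0,i=12
  #.### -> .   bit 23 = 0  t=0,i=4
  #.##. -> .   bit 22 = 0  t=0,i=10
  #.#.# -> #   bit 21 = 1  t=0,i=17
  #.#.. -> #   bit 20 = 1  t=0,i=19
  #..## -> .   bit 19 = 0  t=1,i=0
  #..#. -> .   bit 18 = 0  t=2,i=1
  #...# -> #   bit 17 = 1  t=0,i=13
  #.... -> #   bit 16 = 1  t=1,i=5
  .#### -> .   bit 15 = 0  t=0,i=5
  .###. -> #   bit 14 = 1  t=0,i=1
  .##.# -> .   bit 13 = 0  t=1,i=9
  .##.. -> #   bit 12 = 1  t=0,i=11
  .#.## -> #   bit 11 = 1  t=1,i=12
  .#.#. -> #   bit 10 = 1  t=0,i=16
  .#..# -> .   bit 9 = 0  t=2,i=0
  .#... -> #   bit 8 = 1  t=0,i=20
  ..### -> .   bit 7 = 0  t=0,i=0
  ..##. -> .   bit 6 = 0  t=1,i=8
  ..#.# -> .   bit 5 = 0  t=0,i=15
  ..#.. -> .   bit 4 = 0  t=2,i=2
  ...## -> .   bit 3 = 0  t=0,i=22
  ...#. -> #   bit 2 = 1  t=0,i=14
  ....# -> .   bit 1 = 0  t=1,i=6
  ..... -> .   bit 0 = 0  t=2,i=18
  bits 00101110001100110101110100000100 = 775118084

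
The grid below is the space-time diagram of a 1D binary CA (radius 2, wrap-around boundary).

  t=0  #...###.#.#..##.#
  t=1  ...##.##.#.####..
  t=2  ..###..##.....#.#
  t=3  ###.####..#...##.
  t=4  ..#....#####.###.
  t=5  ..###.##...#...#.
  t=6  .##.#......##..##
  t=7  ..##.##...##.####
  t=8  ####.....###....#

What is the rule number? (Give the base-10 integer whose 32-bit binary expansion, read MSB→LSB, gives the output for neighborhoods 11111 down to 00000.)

906831864

  [31] ##### => .  t=4,i=9
  [30] ####. => .  t=1,i=13
  [29] ###.# => #  t=0,i=6
  [28] ###.. => #  t=1,i=14
  [27] ##.## => .  t=0,i=15
  [26] ##.#. => #  t=0,i=7
  [25] ##..# => #  t=2,i=5
  [24] ##... => .  t=0,i=1
  [23] #.### => .  t=1,i=11
  [22] #.##. => .  t=0,i=16
  [21] #.#.# => .  t=0,i=8
  [20] #.#.. => .  t=0,i=10
  [19] #..## => #  t=0,i=12
  [18] #..#. => #  t=3,i=9
  [17] #...# => .  t=0,i=2
  [16] #.... => #  t=1,i=16
  [15] .#### => .  t=1,i=12
  [14] .###. => .  t=0,i=5
  [13] .##.# => #  t=0,i=14
  [12] .##.. => .  t=0,i=0
  [11] .#.## => .  t=1,i=10
  [10] .#.#. => #  t=0,i=9
  [9] .#..# => #  t=0,i=11
  [8] .#... => #  t=3,i=11
  [7] ..### => #  t=0,i=4
  [6] ..##. => #  t=0,i=13
  [5] ..#.# => #  t=2,i=14
  [4] ..#.. => #  t=3,i=10
  [3] ...## => #  t=0,i=3
  [2] ...#. => .  t=2,i=13
  [1] ....# => .  t=1,i=1
  [0] ..... => .  t=1,i=0
  bits 00110110000011010010011111111000 = 906831864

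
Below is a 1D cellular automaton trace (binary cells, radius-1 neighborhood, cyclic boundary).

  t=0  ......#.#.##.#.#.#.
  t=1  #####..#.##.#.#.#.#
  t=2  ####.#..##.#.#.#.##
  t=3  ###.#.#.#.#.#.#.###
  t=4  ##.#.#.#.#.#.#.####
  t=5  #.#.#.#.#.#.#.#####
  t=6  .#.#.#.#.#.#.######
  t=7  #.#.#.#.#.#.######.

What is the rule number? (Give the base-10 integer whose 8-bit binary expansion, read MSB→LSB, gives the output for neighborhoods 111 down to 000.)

  ###|#  b7=1 t=1,i=0
  ##.|.  b6=0 t=0,i=11
  #.#|#  b5=1 t=0,i=7
  #..|#  b4=1 t=0,i=18
  .##|#  b3=1 t=0,i=10
  .#.|.  b2=0 t=0,i=6
  ..#|.  b1=0 t=0,i=5
  ...|#  b0=1 t=0,i=0
  bits 10111001 = 185

185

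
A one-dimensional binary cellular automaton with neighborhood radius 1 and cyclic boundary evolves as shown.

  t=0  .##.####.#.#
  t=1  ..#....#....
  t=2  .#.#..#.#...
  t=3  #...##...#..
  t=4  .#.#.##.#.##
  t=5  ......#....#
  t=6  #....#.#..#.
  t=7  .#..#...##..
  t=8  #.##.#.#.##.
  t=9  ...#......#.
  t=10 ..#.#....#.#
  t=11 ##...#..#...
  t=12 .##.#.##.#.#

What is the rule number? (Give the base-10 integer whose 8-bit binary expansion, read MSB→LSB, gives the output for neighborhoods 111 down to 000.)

  nb ###: next=.  (t=0,i=5, bit7=0)
  nb ##.: next=#  (t=0,i=2, bit6=1)
  nb #.#: next=.  (t=0,i=0, bit5=0)
  nb #..: next=#  (t=1,i=3, bit4=1)
  nb .##: next=.  (t=0,i=1, bit3=0)
  nb .#.: next=.  (t=0,i=9, bit2=0)
  nb ..#: next=#  (t=1,i=1, bit1=1)
  nb ...: next=.  (t=1,i=0, bit0=0)
  bits 01010010 = 82

82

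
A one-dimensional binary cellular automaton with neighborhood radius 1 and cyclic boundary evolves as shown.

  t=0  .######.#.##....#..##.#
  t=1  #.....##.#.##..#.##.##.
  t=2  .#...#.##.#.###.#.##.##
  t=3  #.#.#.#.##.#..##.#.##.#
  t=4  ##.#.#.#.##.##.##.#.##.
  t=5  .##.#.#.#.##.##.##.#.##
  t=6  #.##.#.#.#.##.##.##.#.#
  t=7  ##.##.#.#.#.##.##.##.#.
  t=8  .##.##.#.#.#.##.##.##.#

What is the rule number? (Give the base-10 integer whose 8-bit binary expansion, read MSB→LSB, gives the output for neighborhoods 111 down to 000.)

114

  nb ###: next=.  (t=0,i=2, bit7=0)
  nb ##.: next=#  (t=0,i=6, bit6=1)
  nb #.#: next=#  (t=0,i=0, bit5=1)
  nb #..: next=#  (t=0,i=12, bit4=1)
  nb .##: next=.  (t=0,i=1, bit3=0)
  nb .#.: next=.  (t=0,i=8, bit2=0)
  nb ..#: next=#  (t=0,i=15, bit1=1)
  nb ...: next=.  (t=0,i=13, bit0=0)
  bits 01110010 = 114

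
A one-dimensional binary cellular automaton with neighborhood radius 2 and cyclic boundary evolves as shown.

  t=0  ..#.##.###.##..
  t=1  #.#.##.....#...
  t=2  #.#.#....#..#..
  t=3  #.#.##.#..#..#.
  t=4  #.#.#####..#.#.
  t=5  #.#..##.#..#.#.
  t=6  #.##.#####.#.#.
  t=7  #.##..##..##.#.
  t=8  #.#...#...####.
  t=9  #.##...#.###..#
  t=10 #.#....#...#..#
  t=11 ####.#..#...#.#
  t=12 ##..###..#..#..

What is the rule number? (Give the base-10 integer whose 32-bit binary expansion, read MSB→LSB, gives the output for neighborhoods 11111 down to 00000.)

2490409962

  #####|#  b31=1 t=4,i=6
  ####.|.  b30=0 t=4,i=7
  ###.#|.  b29=0 t=0,i=9
  ###..|#  b28=1 t=4,i=8
  ##.##|.  b27=0 t=0,i=6
  ##.#.|#  b26=1 t=3,i=6
  ##..#|.  b25=0 t=4,i=9
  ##...|.  b24=0 t=0,i=13
  #.###|.  b23=0 t=0,i=7
  #.##.|#  b22=1 t=0,i=4
  #.#.#|#  b21=1 t=1,i=2
  #.#..|#  b20=1 t=2,i=4
  #..##|.  b19=0 t=5,i=4
  #..#.|.  b18=0 t=2,i=11
  #...#|.  b17=0 t=1,i=13
  #....|.  b16=0 t=0,i=14
  .####|#  b15=1 t=4,i=5
  .###.|.  b14=0 t=0,i=8
  .##.#|#  b13=1 t=0,i=5
  .##..|.  b12=0 t=0,i=12
  .#.##|.  b11=0 t=0,i=3
  .#.#.|.  b10=0 t=1,i=1
  .#..#|#  b9=1 t=2,i=10
  .#...|#  b8=1 t=1,i=12
  ..###|#  b7=1 t=8,i=10
  ..##.|#  b6=1 t=5,i=5
  ..#.#|#  b5=1 t=0,i=2
  ..#..|.  b4=0 t=1,i=11
  ...##|#  b3=1 t=8,i=9
  ...#.|.  b2=0 t=0,i=1
  ....#|#  b1=1 t=0,i=0
  .....|.  b0=0 t=1,i=8
  bits 10010100011100001010001111101010 = 2490409962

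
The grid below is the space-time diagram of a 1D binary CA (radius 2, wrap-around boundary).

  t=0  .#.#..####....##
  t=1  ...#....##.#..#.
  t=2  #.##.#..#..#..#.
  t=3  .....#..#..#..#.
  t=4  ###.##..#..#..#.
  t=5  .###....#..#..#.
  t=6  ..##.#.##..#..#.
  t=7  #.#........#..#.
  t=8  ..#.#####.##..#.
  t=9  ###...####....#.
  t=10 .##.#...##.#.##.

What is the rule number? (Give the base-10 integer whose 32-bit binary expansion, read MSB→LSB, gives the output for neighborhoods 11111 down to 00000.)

  ##### -> #   bit 31 = 1  t=8,i=6
  ####. -> #   bit 30 = 1  t=0,i=8
  ###.# -> #   bit 29 = 1  t=4,i=2
  ###.. -> #   bit 28 = 1  t=0,i=9
  ##.## -> #   bit 27 = 1  t=4,i=3
  ##.#. -> .   bit 26 = 0  t=0,i=0
  ##..# -> .   bit 25 = 0  t=4,i=6
  ##... -> .   bit 24 = 0  t=0,i=10
  #.### -> .   bit 23 = 0  t=4,i=0
  #.##. -> .   bit 22 = 0  t=2,i=2
  #.#.# -> .   bit 21 = 0  t=0,i=1
  #.#.. -> #   bit 20 = 1  t=0,i=3
  #..## -> .   bit 19 = 0  t=0,i=5
  #..#. -> .   bit 18 = 0  t=1,i=13
  #...# -> #   bit 17 = 1  t=6,i=0
  #.... -> #   bit 16 = 1  t=0,i=11
  .#### -> .   bit 15 = 0  t=0,i=7
  .###. -> #   bit 14 = 1  t=4,i=1
  .##.# -> .   bit 13 = 0  t=0,i=15
  .##.. -> .   bit 12 = 0  t=4,i=5
  .#.## -> .   bit 11 = 0  t=2,i=1
  .#.#. -> .   bit 10 = 0  t=0,i=2
  .#..# -> .   bit 9 = 0  t=0,i=4
  .#... -> .   bit 8 = 0  t=1,i=4
  ..### -> .   bit 7 = 0  t=0,i=6
  ..##. -> #   bit 6 = 1  t=0,i=14
  ..#.# -> #   bit 5 = 1  t=2,i=14
  ..#.. -> #   bit 4 = 1  t=1,i=3
  ...## -> .   bit 3 = 0  t=0,i=13
  ...#. -> #   bit 2 = 1  t=1,i=2
  ....# -> .   bit 1 = 0  t=0,i=12
  ..... -> #   bit 0 = 1  t=3,i=1
  bits 11111000000100110100000001110101 = 4162011253

4162011253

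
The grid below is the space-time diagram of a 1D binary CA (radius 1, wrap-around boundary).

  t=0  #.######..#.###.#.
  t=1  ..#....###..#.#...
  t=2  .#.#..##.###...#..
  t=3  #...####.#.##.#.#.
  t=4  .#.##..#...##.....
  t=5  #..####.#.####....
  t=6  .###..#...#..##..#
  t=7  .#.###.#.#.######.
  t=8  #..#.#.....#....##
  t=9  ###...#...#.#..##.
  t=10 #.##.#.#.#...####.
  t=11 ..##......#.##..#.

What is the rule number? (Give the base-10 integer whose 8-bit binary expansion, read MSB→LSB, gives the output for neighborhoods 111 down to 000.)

90

  ### -> .   bit 7 = 0  t=0,i=3
  ##. -> #   bit 6 = 1  t=0,i=7
  #.# -> .   bit 5 = 0  t=0,i=1
  #.. -> #   bit 4 = 1  t=0,i=8
  .## -> #   bit 3 = 1  t=0,i=2
  .#. -> .   bit 2 = 0  t=0,i=0
  ..# -> #   bit 1 = 1  t=0,i=9
  ... -> .   bit 0 = 0  t=1,i=0
  bits 01011010 = 90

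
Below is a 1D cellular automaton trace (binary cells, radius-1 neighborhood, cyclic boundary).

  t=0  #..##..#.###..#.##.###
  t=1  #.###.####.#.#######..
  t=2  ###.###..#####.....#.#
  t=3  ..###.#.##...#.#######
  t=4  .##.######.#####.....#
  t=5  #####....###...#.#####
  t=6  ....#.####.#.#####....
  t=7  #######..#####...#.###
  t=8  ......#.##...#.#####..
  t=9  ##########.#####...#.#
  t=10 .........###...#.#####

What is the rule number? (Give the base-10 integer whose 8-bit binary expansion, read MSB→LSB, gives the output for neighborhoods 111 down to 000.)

  ###|.  b7=0 t=0,i=10
  ##.|#  b6=1 t=0,i=0
  #.#|#  b5=1 t=0,i=8
  #..|.  b4=0 t=0,i=1
  .##|#  b3=1 t=0,i=3
  .#.|#  b2=1 t=0,i=7
  ..#|#  b1=1 t=0,i=2
  ...|#  b0=1 t=2,i=15
  bits 01101111 = 111

111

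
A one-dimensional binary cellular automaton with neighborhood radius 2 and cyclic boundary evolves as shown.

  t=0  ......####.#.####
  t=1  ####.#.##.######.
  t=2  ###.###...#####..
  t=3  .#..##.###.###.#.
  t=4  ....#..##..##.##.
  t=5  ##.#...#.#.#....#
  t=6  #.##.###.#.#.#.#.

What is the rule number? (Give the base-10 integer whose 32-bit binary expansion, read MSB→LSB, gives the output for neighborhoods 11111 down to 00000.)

3350448237

  ##### -> #   bit 31 = 1  t=1,i=12
  ####. -> #   bit 30 = 1  t=0,i=8
  ###.# -> .   bit 29 = 0  t=0,i=9
  ###.. -> .   bit 28 = 0  t=0,i=16
  ##.## -> .   bit 27 = 0  t=1,i=9
  ##.#. -> #   bit 26 = 1  t=0,i=10
  ##..# -> #   bit 25 = 1  t=2,i=15
  ##... -> #   bit 24 = 1  t=0,i=0
  #.### -> #   bit 23 = 1  t=0,i=13
  #.##. -> .   bit 22 = 0  t=1,i=7
  #.#.# -> #   bit 21 = 1  t=0,i=11
  #.#.. -> #   bit 20 = 1  t=3,i=15
  #..## -> .   bit 19 = 0  t=2,i=16
  #..#. -> .   bit 18 = 0  t=3,i=0
  #...# -> #   bit 17 = 1  t=2,i=8
  #.... -> #   bit 16 = 1  t=0,i=1
  .#### -> #   bit 15 = 1  t=0,i=7
  .###. -> #   bit 14 = 1  t=2,i=1
  .##.# -> .   bit 13 = 0  t=1,i=8
  .##.. -> .   bit 12 = 0  t=4,i=8
  .#.## -> #   bit 11 = 1  t=0,i=12
  .#.#. -> .   bit 10 = 0  t=5,i=8
  .#..# -> .   bit 9 = 0  t=3,i=2
  .#... -> .   bit 8 = 0  t=5,i=4
  ..### -> .   bit 7 = 0  t=0,i=6
  ..##. -> #   bit 6 = 1  t=3,i=4
  ..#.# -> #   bit 5 = 1  t=5,i=7
  ..#.. -> .   bit 4 = 0  t=3,i=1
  ...## -> #   bit 3 = 1  t=0,i=5
  ...#. -> #   bit 2 = 1  t=4,i=3
  ....# -> .   bit 1 = 0  t=0,i=4
  ..... -> #   bit 0 = 1  t=0,i=2
  bits 11000111101100111100100001101101 = 3350448237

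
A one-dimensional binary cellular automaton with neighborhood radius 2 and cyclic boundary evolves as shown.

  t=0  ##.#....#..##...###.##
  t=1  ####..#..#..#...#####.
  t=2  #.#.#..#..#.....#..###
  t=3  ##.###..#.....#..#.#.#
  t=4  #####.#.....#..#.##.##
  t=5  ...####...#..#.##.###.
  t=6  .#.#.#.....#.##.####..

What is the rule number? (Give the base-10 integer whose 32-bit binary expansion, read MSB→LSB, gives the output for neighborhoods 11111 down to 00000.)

1854963362

  [31] ##### => .  t=1,i=18
  [30] ####. => #  t=0,i=0
  [29] ###.# => #  t=0,i=1
  [28] ###.. => .  t=1,i=3
  [27] ##.## => #  t=0,i=19
  [26] ##.#. => #  t=0,i=2
  [25] ##..# => #  t=1,i=4
  [24] ##... => .  t=0,i=13
  [23] #.### => #  t=0,i=20
  [22] #.##. => .  t=4,i=17
  [21] #.#.# => .  t=2,i=2
  [20] #.#.. => #  t=0,i=3
  [19] #..## => .  t=0,i=10
  [18] #..#. => .  t=1,i=5
  [17] #...# => .  t=0,i=14
  [16] #.... => .  t=0,i=5
  [15] .#### => .  t=0,i=21
  [14] .###. => #  t=0,i=17
  [13] .##.# => #  t=4,i=18
  [12] .##.. => #  t=0,i=12
  [11] .#.## => #  t=3,i=20
  [10] .#.#. => #  t=2,i=3
  [9] .#..# => #  t=0,i=9
  [8] .#... => .  t=0,i=4
  [7] ..### => #  t=0,i=16
  [6] ..##. => .  t=0,i=11
  [5] ..#.# => #  t=3,i=17
  [4] ..#.. => .  t=0,i=8
  [3] ...## => .  t=0,i=15
  [2] ...#. => .  t=0,i=7
  [1] ....# => #  t=0,i=6
  [0] ..... => .  t=2,i=13
  bits 01101110100100000111111010100010 = 1854963362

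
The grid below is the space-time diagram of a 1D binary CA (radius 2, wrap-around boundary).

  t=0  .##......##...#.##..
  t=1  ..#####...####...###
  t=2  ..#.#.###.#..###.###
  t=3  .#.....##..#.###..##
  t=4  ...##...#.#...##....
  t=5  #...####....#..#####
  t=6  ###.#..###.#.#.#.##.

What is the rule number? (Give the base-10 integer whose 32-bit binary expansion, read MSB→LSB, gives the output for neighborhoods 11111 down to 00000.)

2970047109

  #####|#  b31=1 t=1,i=4
  ####.|.  b30=0 t=1,i=5
  ###.#|#  b29=1 t=2,i=8
  ###..|#  b28=1 t=1,i=6
  ##.##|.  b27=0 t=2,i=16
  ##.#.|.  b26=0 t=2,i=9
  ##..#|.  b25=0 t=1,i=0
  ##...|#  b24=1 t=0,i=3
  #.###|.  b23=0 t=2,i=6
  #.##.|.  b22=0 t=0,i=16
  #.#.#|.  b21=0 t=2,i=4
  #.#..|.  b20=0 t=2,i=10
  #..##|.  b19=0 t=1,i=1
  #..#.|#  b18=1 t=2,i=1
  #...#|#  b17=1 t=0,i=12
  #....|#  b16=1 t=0,i=4
  .####|.  b15=0 t=1,i=3
  .###.|#  b14=1 t=1,i=18
  .##.#|.  b13=0 t=3,i=19
  .##..|#  b12=1 t=0,i=2
  .#.##|.  b11=0 t=0,i=15
  .#.#.|.  b10=0 t=2,i=3
  .#..#|#  b9=1 t=2,i=11
  .#...|.  b8=0 t=3,i=2
  ..###|#  b7=1 t=1,i=2
  ..##.|.  b6=0 t=0,i=1
  ..#.#|.  b5=0 t=0,i=14
  ..#..|.  b4=0 t=5,i=12
  ...##|.  b3=0 t=0,i=0
  ...#.|#  b2=1 t=0,i=13
  ....#|.  b1=0 t=0,i=7
  .....|#  b0=1 t=0,i=5
  bits 10110001000001110101001010000101 = 2970047109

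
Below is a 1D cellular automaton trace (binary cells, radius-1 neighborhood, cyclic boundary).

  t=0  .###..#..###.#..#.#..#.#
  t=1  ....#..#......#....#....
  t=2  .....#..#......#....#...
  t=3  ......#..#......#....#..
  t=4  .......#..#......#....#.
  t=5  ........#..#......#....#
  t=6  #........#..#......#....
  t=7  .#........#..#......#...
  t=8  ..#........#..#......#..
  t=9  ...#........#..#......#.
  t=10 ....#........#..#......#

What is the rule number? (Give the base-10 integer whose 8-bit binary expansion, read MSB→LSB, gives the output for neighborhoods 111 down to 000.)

16

  ###|.  b7=0 t=0,i=2
  ##.|.  b6=0 t=0,i=3
  #.#|.  b5=0 t=0,i=0
  #..|#  b4=1 t=0,i=4
  .##|.  b3=0 t=0,i=1
  .#.|.  b2=0 t=0,i=6
  ..#|.  b1=0 t=0,i=5
  ...|.  b0=0 t=1,i=0
  bits 00010000 = 16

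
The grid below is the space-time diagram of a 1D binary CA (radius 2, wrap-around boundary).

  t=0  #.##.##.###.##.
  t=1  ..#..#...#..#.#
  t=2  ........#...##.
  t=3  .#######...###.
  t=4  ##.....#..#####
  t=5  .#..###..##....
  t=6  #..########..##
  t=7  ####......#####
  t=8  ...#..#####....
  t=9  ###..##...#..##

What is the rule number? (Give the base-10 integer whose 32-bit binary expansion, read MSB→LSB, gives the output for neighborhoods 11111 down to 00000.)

  #####|.  b31=0 t=3,i=3
  ####.|.  b30=0 t=3,i=6
  ###.#|.  b29=0 t=0,i=10
  ###..|#  b28=1 t=3,i=7
  ##.##|.  b27=0 t=0,i=4
  ##.#.|#  b26=1 t=0,i=14
  ##..#|#  b25=1 t=3,i=14
  ##...|.  b24=0 t=2,i=14
  #.###|.  b23=0 t=0,i=8
  #.##.|#  b22=1 t=0,i=2
  #.#.#|.  b21=0 t=0,i=0
  #.#..|.  b20=0 t=1,i=14
  #..##|#  b19=1 t=3,i=0
  #..#.|.  b18=0 t=1,i=1
  #...#|.  b17=0 t=1,i=7
  #....|.  b16=0 t=2,i=0
  .####|.  b15=0 t=3,i=2
  .###.|#  b14=1 t=0,i=9
  .##.#|.  b13=0 t=0,i=3
  .##..|#  b12=1 t=2,i=13
  .#.##|.  b11=0 t=0,i=1
  .#.#.|#  b10=1 t=1,i=13
  .#..#|.  b9=0 t=1,i=0
  .#...|.  b8=0 t=1,i=6
  ..###|#  b7=1 t=3,i=1
  ..##.|#  b6=1 t=2,i=12
  ..#.#|#  b5=1 t=1,i=12
  ..#..|.  b4=0 t=1,i=2
  ...##|#  b3=1 t=2,i=11
  ...#.|#  b2=1 t=1,i=8
  ....#|#  b1=1 t=2,i=6
  .....|#  b0=1 t=2,i=1
  bits 00010110010010000101010011101111 = 373839087

373839087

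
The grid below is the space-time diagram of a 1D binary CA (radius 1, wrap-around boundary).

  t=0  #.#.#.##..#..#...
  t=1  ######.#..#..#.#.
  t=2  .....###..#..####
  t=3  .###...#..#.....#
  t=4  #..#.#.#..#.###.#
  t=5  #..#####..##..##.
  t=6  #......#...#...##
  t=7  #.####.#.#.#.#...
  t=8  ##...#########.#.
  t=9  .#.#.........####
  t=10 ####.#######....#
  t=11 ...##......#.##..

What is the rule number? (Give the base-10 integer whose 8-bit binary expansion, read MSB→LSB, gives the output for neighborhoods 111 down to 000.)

101

  ###|.  b7=0 t=1,i=1
  ##.|#  b6=1 t=0,i=7
  #.#|#  b5=1 t=0,i=1
  #..|.  b4=0 t=0,i=8
  .##|.  b3=0 t=0,i=6
  .#.|#  b2=1 t=0,i=0
  ..#|.  b1=0 t=0,i=9
  ...|#  b0=1 t=0,i=15
  bits 01100101 = 101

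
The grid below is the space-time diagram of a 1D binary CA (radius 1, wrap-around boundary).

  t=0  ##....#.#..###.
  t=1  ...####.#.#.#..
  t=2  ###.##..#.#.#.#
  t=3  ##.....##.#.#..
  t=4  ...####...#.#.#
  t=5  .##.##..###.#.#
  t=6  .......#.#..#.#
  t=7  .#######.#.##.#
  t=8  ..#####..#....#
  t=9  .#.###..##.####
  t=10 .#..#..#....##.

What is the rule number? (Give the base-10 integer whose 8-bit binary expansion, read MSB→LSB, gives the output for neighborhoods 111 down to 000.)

  [7] ### => #  t=0,i=12
  [6] ##. => .  t=0,i=1
  [5] #.# => .  t=0,i=7
  [4] #.. => .  t=0,i=2
  [3] .## => .  t=0,i=0
  [2] .#. => #  t=0,i=6
  [1] ..# => #  t=0,i=5
  [0] ... => #  t=0,i=3
  bits 10000111 = 135

135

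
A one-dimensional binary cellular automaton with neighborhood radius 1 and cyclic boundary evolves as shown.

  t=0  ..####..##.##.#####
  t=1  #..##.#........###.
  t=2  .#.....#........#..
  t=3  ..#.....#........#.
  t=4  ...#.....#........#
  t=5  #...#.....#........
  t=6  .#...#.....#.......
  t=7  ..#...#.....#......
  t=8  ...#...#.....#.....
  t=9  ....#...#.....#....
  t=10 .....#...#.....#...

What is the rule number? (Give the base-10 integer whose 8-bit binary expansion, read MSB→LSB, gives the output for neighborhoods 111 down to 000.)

  nb ###: next=#  (t=0,i=3, bit7=1)
  nb ##.: next=.  (t=0,i=5, bit6=0)
  nb #.#: next=.  (t=0,i=10, bit5=0)
  nb #..: next=#  (t=0,i=0, bit4=1)
  nb .##: next=.  (t=0,i=2, bit3=0)
  nb .#.: next=.  (t=1,i=0, bit2=0)
  nb ..#: next=.  (t=0,i=1, bit1=0)
  nb ...: next=.  (t=1,i=8, bit0=0)
  bits 10010000 = 144

144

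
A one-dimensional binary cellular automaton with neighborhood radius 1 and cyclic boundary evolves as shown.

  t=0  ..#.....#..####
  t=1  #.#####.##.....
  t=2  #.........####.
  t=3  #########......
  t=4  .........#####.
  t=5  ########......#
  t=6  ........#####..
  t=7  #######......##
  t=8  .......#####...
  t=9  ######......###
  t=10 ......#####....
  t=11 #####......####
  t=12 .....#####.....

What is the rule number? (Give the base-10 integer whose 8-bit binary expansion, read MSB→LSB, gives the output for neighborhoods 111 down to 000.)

21

  [7] ### => .  t=0,i=12
  [6] ##. => .  t=0,i=14
  [5] #.# => .  t=1,i=1
  [4] #.. => #  t=0,i=0
  [3] .## => .  t=0,i=11
  [2] .#. => #  t=0,i=2
  [1] ..# => .  t=0,i=1
  [0] ... => #  t=0,i=4
  bits 00010101 = 21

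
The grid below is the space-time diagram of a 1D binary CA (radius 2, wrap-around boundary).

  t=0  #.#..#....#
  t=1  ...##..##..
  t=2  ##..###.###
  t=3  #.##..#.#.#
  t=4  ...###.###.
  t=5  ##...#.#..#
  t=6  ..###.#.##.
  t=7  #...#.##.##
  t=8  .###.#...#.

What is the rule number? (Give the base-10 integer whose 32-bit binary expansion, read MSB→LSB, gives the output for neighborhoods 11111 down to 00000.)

  ##### -> #   bit 31 = 1  t=2,i=10
  ####. -> #   bit 30 = 1  t=2,i=0
  ###.# -> #   bit 29 = 1  t=2,i=6
  ###.. -> .   bit 28 = 0  t=2,i=1
  ##.## -> .   bit 27 = 0  t=2,i=7
  ##.#. -> .   bit 26 = 0  t=0,i=1
  ##..# -> #   bit 25 = 1  t=1,i=5
  ##... -> #   bit 24 = 1  t=1,i=9
  #.### -> #   bit 23 = 1  t=2,i=8
  #.##. -> .   bit 22 = 0  t=3,i=2
  #.#.# -> #   bit 21 = 1  t=3,i=8
  #.#.. -> .   bit 20 = 0  t=0,i=2
  #..## -> #   bit 19 = 1  t=1,i=6
  #..#. -> #   bit 18 = 1  t=0,i=4
  #...# -> #   bit 17 = 1  t=5,i=3
  #.... -> #   bit 16 = 1  t=0,i=7
  .#### -> .   bit 15 = 0  t=2,i=9
  .###. -> .   bit 14 = 0  t=2,i=5
  .##.# -> .   bit 13 = 0  t=0,i=0
  .##.. -> #   bit 12 = 1  t=1,i=4
  .#.## -> #   bit 11 = 1  t=3,i=9
  .#.#. -> #   bit 10 = 1  t=3,i=7
  .#..# -> #   bit 9 = 1  t=0,i=3
  .#... -> .   bit 8 = 0  t=0,i=6
  ..### -> .   bit 7 = 0  t=2,i=4
  ..##. -> .   bit 6 = 0  t=0,i=10
  ..#.# -> .   bit 5 = 0  t=3,i=6
  ..#.. -> .   bit 4 = 0  t=0,i=5
  ...## -> .   bit 3 = 0  t=0,i=9
  ...#. -> #   bit 2 = 1  t=5,i=4
  ....# -> #   bit 1 = 1  t=0,i=8
  ..... -> #   bit 0 = 1  t=1,i=0
  bits 11100011101011110001111000000111 = 3819904519

3819904519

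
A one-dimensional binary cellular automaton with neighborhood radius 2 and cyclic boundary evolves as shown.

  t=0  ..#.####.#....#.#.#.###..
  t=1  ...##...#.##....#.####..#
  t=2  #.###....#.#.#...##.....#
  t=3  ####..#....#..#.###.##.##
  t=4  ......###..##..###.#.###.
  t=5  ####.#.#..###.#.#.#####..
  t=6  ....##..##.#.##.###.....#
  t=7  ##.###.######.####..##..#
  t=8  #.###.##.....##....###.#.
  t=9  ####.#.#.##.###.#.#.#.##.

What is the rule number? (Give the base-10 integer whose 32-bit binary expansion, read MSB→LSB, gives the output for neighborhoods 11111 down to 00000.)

212433753

  nb #####: next=.  (t=3,i=0, bit31=0)
  nb ####.: next=.  (t=0,i=6, bit30=0)
  nb ###.#: next=.  (t=0,i=7, bit29=0)
  nb ###..: next=.  (t=0,i=22, bit28=0)
  nb ##.##: next=#  (t=2,i=1, bit27=1)
  nb ##.#.: next=#  (t=0,i=8, bit26=1)
  nb ##..#: next=.  (t=1,i=22, bit25=0)
  nb ##...: next=.  (t=0,i=23, bit24=0)
  nb #.###: next=#  (t=0,i=4, bit23=1)
  nb #.##.: next=.  (t=1,i=10, bit22=0)
  nb #.#.#: next=#  (t=0,i=16, bit21=1)
  nb #.#..: next=.  (t=0,i=9, bit20=0)
  nb #..##: next=#  (t=4,i=10, bit19=1)
  nb #..#.: next=.  (t=1,i=23, bit18=0)
  nb #...#: next=.  (t=1,i=1, bit17=0)
  nb #....: next=#  (t=0,i=11, bit16=1)
  nb .####: next=.  (t=0,i=5, bit15=0)
  nb .###.: next=#  (t=0,i=21, bit14=1)
  nb .##.#: next=#  (t=2,i=0, bit13=1)
  nb .##..: next=#  (t=1,i=4, bit12=1)
  nb .#.##: next=#  (t=0,i=3, bit11=1)
  nb .#.#.: next=.  (t=0,i=15, bit10=0)
  nb .#..#: next=#  (t=3,i=12, bit9=1)
  nb .#...: next=#  (t=0,i=10, bit8=1)
  nb ..###: next=.  (t=4,i=6, bit7=0)
  nb ..##.: next=#  (t=1,i=3, bit6=1)
  nb ..#.#: next=.  (t=0,i=2, bit5=0)
  nb ..#..: next=#  (t=1,i=24, bit4=1)
  nb ...##: next=#  (t=1,i=2, bit3=1)
  nb ...#.: next=.  (t=0,i=1, bit2=0)
  nb ....#: next=.  (t=0,i=0, bit1=0)
  nb .....: next=#  (t=2,i=21, bit0=1)
  bits 00001100101010010111101101011001 = 212433753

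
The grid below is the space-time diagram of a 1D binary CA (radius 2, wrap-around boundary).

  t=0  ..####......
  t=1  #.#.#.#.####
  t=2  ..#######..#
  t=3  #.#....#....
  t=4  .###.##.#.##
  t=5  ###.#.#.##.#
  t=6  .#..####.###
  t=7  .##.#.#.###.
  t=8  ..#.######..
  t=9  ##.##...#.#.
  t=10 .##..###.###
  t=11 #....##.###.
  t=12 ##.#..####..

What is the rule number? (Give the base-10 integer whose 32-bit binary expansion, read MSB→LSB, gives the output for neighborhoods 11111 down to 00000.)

  nb #####: next=.  (t=1,i=10, bit31=0)
  nb ####.: next=#  (t=0,i=4, bit30=1)
  nb ###.#: next=.  (t=1,i=0, bit29=0)
  nb ###..: next=.  (t=0,i=5, bit28=0)
  nb ##.##: next=#  (t=4,i=0, bit27=1)
  nb ##.#.: next=.  (t=1,i=1, bit26=0)
  nb ##..#: next=.  (t=2,i=9, bit25=0)
  nb ##...: next=#  (t=0,i=6, bit24=1)
  nb #.###: next=#  (t=1,i=8, bit23=1)
  nb #.##.: next=.  (t=4,i=5, bit22=0)
  nb #.#.#: next=#  (t=1,i=2, bit21=1)
  nb #.#..: next=#  (t=3,i=2, bit20=1)
  nb #..##: next=.  (t=2,i=1, bit19=0)
  nb #..#.: next=.  (t=2,i=10, bit18=0)
  nb #...#: next=#  (t=9,i=6, bit17=1)
  nb #....: next=.  (t=0,i=7, bit16=0)
  nb .####: next=.  (t=0,i=3, bit15=0)
  nb .###.: next=#  (t=4,i=2, bit14=1)
  nb .##.#: next=#  (t=4,i=6, bit13=1)
  nb .##..: next=.  (t=9,i=4, bit12=0)
  nb .#.##: next=#  (t=1,i=7, bit11=1)
  nb .#.#.: next=#  (t=1,i=3, bit10=1)
  nb .#..#: next=#  (t=2,i=0, bit9=1)
  nb .#...: next=#  (t=3,i=3, bit8=1)
  nb ..###: next=#  (t=0,i=2, bit7=1)
  nb ..##.: next=.  (t=7,i=1, bit6=0)
  nb ..#.#: next=.  (t=3,i=0, bit5=0)
  nb ..#..: next=.  (t=2,i=11, bit4=0)
  nb ...##: next=.  (t=0,i=1, bit3=0)
  nb ...#.: next=#  (t=3,i=6, bit2=1)
  nb ....#: next=#  (t=0,i=0, bit1=1)
  nb .....: next=#  (t=0,i=8, bit0=1)
  bits 01001001101100100110111110000111 = 1236430727

1236430727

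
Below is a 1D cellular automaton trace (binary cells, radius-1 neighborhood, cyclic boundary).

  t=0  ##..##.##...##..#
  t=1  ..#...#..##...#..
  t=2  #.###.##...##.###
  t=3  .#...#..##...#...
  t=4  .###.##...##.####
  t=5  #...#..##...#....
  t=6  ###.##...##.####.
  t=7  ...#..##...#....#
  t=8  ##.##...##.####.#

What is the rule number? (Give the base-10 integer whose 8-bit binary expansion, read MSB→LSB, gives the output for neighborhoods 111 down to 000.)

53

  ###|.  b7=0 t=0,i=0
  ##.|.  b6=0 t=0,i=1
  #.#|#  b5=1 t=0,i=6
  #..|#  b4=1 t=0,i=2
  .##|.  b3=0 t=0,i=4
  .#.|#  b2=1 t=1,i=2
  ..#|.  b1=0 t=0,i=3
  ...|#  b0=1 t=0,i=10
  bits 00110101 = 53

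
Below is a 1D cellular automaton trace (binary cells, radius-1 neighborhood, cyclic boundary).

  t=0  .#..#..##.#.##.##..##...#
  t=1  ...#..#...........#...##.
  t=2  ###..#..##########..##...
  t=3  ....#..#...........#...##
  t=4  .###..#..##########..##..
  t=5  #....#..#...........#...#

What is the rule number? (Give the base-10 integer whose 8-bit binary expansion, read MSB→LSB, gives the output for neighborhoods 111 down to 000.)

  [7] ### => .  t=2,i=1
  [6] ##. => .  t=0,i=8
  [5] #.# => .  t=0,i=0
  [4] #.. => .  t=0,i=2
  [3] .## => .  t=0,i=7
  [2] .#. => .  t=0,i=1
  [1] ..# => #  t=0,i=3
  [0] ... => #  t=0,i=22
  bits 00000011 = 3

3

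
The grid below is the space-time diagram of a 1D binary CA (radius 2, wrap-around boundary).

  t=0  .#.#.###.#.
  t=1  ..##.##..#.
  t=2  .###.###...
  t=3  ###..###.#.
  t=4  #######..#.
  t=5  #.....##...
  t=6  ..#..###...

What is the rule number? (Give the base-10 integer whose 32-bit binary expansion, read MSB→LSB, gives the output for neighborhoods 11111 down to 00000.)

  #####|.  b31=0 t=4,i=2
  ####.|.  b30=0 t=4,i=5
  ###.#|.  b29=0 t=0,i=7
  ###..|#  b28=1 t=2,i=7
  ##.##|.  b27=0 t=1,i=4
  ##.#.|.  b26=0 t=0,i=8
  ##..#|#  b25=1 t=1,i=7
  ##...|.  b24=0 t=2,i=8
  #.###|#  b23=1 t=0,i=5
  #.##.|#  b22=1 t=1,i=5
  #.#.#|#  b21=1 t=0,i=3
  #.#..|#  b20=1 t=0,i=9
  #..##|#  b19=1 t=3,i=4
  #..#.|.  b18=0 t=0,i=0
  #...#|.  b17=0 t=1,i=0
  #....|#  b16=1 t=2,i=9
  .####|.  b15=0 t=4,i=1
  .###.|#  b14=1 t=0,i=6
  .##.#|#  b13=1 t=1,i=3
  .##..|#  b12=1 t=1,i=6
  .#.##|.  b11=0 t=0,i=4
  .#.#.|#  b10=1 t=0,i=2
  .#..#|.  b9=0 t=0,i=10
  .#...|.  b8=0 t=1,i=10
  ..###|#  b7=1 t=2,i=1
  ..##.|#  b6=1 t=1,i=2
  ..#.#|.  b5=0 t=0,i=1
  ..#..|.  b4=0 t=1,i=9
  ...##|#  b3=1 t=1,i=1
  ...#.|.  b2=0 t=5,i=10
  ....#|.  b1=0 t=2,i=10
  .....|.  b0=0 t=5,i=3
  bits 00010010111110010111010011001000 = 318338248

318338248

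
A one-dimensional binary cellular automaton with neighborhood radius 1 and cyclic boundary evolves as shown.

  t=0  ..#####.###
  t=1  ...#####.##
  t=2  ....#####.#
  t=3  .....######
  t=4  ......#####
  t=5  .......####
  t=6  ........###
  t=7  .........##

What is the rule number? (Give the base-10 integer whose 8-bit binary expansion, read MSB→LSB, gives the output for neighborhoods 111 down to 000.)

  nb ###: next=#  (t=0,i=3, bit7=1)
  nb ##.: next=#  (t=0,i=6, bit6=1)
  nb #.#: next=#  (t=0,i=7, bit5=1)
  nb #..: next=.  (t=0,i=0, bit4=0)
  nb .##: next=.  (t=0,i=2, bit3=0)
  nb .#.: next=#  (t=2,i=10, bit2=1)
  nb ..#: next=.  (t=0,i=1, bit1=0)
  nb ...: next=.  (t=1,i=1, bit0=0)
  bits 11100100 = 228

228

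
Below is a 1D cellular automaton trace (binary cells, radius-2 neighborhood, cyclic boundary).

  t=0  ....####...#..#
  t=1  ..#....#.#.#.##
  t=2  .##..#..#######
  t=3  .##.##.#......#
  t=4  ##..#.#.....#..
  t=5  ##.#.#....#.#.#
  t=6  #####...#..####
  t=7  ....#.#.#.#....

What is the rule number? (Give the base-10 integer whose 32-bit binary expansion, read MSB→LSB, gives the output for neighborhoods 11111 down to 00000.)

888036434

  [31] ##### => .  t=2,i=10
  [30] ####. => .  t=0,i=6
  [29] ###.# => #  t=2,i=14
  [28] ###.. => #  t=0,i=7
  [27] ##.## => .  t=2,i=0
  [26] ##.#. => #  t=3,i=6
  [25] ##..# => .  t=1,i=0
  [24] ##... => .  t=0,i=8
  [23] #.### => #  t=5,i=14
  [22] #.##. => #  t=1,i=13
  [21] #.#.# => #  t=1,i=9
  [20] #.#.. => .  t=3,i=7
  [19] #..## => #  t=2,i=7
  [18] #..#. => #  t=0,i=13
  [17] #...# => #  t=0,i=9
  [16] #.... => .  t=0,i=1
  [15] .#### => .  t=0,i=5
  [14] .###. => #  t=5,i=0
  [13] .##.# => .  t=3,i=2
  [12] .##.. => #  t=1,i=14
  [11] .#.## => #  t=1,i=12
  [10] .#.#. => #  t=1,i=8
  [9] .#..# => .  t=0,i=12
  [8] .#... => .  t=0,i=0
  [7] ..### => .  t=0,i=4
  [6] ..##. => #  t=4,i=0
  [5] ..#.# => .  t=1,i=7
  [4] ..#.. => #  t=0,i=11
  [3] ...## => .  t=0,i=3
  [2] ...#. => .  t=0,i=10
  [1] ....# => #  t=0,i=2
  [0] ..... => .  t=3,i=10
  bits 00110100111011100101110001010010 = 888036434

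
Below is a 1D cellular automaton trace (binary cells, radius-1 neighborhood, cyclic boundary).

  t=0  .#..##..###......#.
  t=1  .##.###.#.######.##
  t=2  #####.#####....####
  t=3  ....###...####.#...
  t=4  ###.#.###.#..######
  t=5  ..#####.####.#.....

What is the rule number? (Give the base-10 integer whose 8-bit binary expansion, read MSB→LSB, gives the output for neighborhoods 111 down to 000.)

  ###|.  b7=0 t=0,i=9
  ##.|#  b6=1 t=0,i=5
  #.#|#  b5=1 t=1,i=0
  #..|#  b4=1 t=0,i=2
  .##|#  b3=1 t=0,i=4
  .#.|#  b2=1 t=0,i=1
  ..#|.  b1=0 t=0,i=0
  ...|#  b0=1 t=0,i=12
  bits 01111101 = 125

125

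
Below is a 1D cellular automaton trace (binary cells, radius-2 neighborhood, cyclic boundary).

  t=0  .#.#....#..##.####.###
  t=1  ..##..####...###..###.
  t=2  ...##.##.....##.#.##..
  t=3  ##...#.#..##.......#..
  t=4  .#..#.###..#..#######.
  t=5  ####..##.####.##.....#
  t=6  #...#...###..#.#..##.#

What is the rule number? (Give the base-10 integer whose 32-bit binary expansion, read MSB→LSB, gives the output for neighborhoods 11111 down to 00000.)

  ##### -> .   bit 31 = 0  t=4,i=16
  ####. -> .   bit 30 = 0  t=0,i=16
  ###.# -> .   bit 29 = 0  t=0,i=17
  ###.. -> .   bit 28 = 0  t=1,i=9
  ##.## -> #   bit 27 = 1  t=0,i=13
  ##.#. -> .   bit 26 = 0  t=0,i=0
  ##..# -> #   bit 25 = 1  t=1,i=4
  ##... -> .   bit 24 = 0  t=1,i=10
  #.### -> #   bit 23 = 1  t=0,i=14
  #.##. -> .   bit 22 = 0  t=2,i=6
  #.#.# -> .   bit 21 = 0  t=0,i=1
  #.#.. -> #   bit 20 = 1  t=0,i=3
  #..## -> .   bit 19 = 0  t=0,i=10
  #..#. -> #   bit 18 = 1  t=4,i=0
  #...# -> .   bit 17 = 0  t=1,i=0
  #.... -> .   bit 16 = 0  t=0,i=5
  .#### -> #   bit 15 = 1  t=0,i=15
  .###. -> #   bit 14 = 1  t=0,i=20
  .##.# -> .   bit 13 = 0  t=0,i=12
  .##.. -> #   bit 12 = 1  t=1,i=3
  .#.## -> .   bit 11 = 0  t=2,i=17
  .#.#. -> #   bit 10 = 1  t=0,i=2
  .#..# -> #   bit 9 = 1  t=0,i=9
  .#... -> .   bit 8 = 0  t=0,i=4
  ..### -> #   bit 7 = 1  t=1,i=6
  ..##. -> .   bit 6 = 0  t=0,i=11
  ..#.# -> .   bit 5 = 0  t=3,i=5
  ..#.. -> #   bit 4 = 1  t=0,i=8
  ...## -> .   bit 3 = 0  t=1,i=1
  ...#. -> #   bit 2 = 1  t=0,i=7
  ....# -> #   bit 1 = 1  t=0,i=6
  ..... -> #   bit 0 = 1  t=2,i=0
  bits 00001010100101001101011010010111 = 177526423

177526423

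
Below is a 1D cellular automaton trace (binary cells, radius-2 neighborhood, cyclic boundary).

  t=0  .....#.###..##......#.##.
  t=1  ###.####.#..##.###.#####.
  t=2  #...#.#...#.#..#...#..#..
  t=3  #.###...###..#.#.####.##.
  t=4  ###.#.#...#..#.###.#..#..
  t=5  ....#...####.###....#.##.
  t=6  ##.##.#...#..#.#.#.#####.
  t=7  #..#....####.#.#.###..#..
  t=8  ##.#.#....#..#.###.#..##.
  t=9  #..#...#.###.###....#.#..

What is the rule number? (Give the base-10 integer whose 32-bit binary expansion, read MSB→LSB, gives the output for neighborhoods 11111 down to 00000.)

1357060725

  ##### -> .   bit 31 = 0  t=1,i=21
  ####. -> #   bit 30 = 1  t=1,i=6
  ###.# -> .   bit 29 = 0  t=1,i=2
  ###.. -> #   bit 28 = 1  t=0,i=9
  ##.## -> .   bit 27 = 0  t=1,i=3
  ##.#. -> .   bit 26 = 0  t=1,i=8
  ##..# -> .   bit 25 = 0  t=0,i=10
  ##... -> .   bit 24 = 0  t=0,i=14
  #.### -> #   bit 23 = 1  t=0,i=7
  #.##. -> #   bit 22 = 1  t=0,i=22
  #.#.# -> #   bit 21 = 1  t=3,i=0
  #.#.. -> .   bit 20 = 0  t=1,i=9
  #..## -> .   bit 19 = 0  t=0,i=11
  #..#. -> .   bit 18 = 0  t=2,i=14
  #...# -> #   bit 17 = 1  t=2,i=2
  #.... -> #   bit 16 = 1  t=0,i=0
  .#### -> .   bit 15 = 0  t=1,i=5
  .###. -> .   bit 14 = 0  t=0,i=8
  .##.# -> .   bit 13 = 0  t=1,i=13
  .##.. -> #   bit 12 = 1  t=0,i=13
  .#.## -> #   bit 11 = 1  t=0,i=6
  .#.#. -> .   bit 10 = 0  t=2,i=5
  .#..# -> #   bit 9 = 1  t=1,i=10
  .#... -> .   bit 8 = 0  t=2,i=1
  ..### -> .   bit 7 = 0  t=3,i=8
  ..##. -> #   bit 6 = 1  t=0,i=12
  ..#.# -> #   bit 5 = 1  t=0,i=5
  ..#.. -> #   bit 4 = 1  t=2,i=0
  ...## -> .   bit 3 = 0  t=3,i=7
  ...#. -> #   bit 2 = 1  t=0,i=4
  ....# -> .   bit 1 = 0  t=0,i=3
  ..... -> #   bit 0 = 1  t=0,i=1
  bits 01010000111000110001101001110101 = 1357060725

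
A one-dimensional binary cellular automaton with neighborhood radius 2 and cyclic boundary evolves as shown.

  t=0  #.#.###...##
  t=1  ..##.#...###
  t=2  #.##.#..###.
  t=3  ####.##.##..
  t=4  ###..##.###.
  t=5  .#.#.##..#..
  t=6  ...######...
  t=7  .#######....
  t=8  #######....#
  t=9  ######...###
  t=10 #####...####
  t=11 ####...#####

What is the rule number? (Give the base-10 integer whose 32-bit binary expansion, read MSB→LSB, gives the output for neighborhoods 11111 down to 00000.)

3262446282

  [31] ##### => #  t=6,i=5
  [30] ####. => #  t=3,i=2
  [29] ###.# => .  t=0,i=0
  [28] ###.. => .  t=0,i=6
  [27] ##.## => .  t=3,i=4
  [26] ##.#. => .  t=0,i=1
  [25] ##..# => #  t=1,i=0
  [24] ##... => .  t=0,i=7
  [23] #.### => .  t=0,i=4
  [22] #.##. => #  t=2,i=2
  [21] #.#.# => #  t=0,i=2
  [20] #.#.. => #  t=1,i=5
  [19] #..## => .  t=1,i=1
  [18] #..#. => #  t=5,i=8
  [17] #...# => .  t=0,i=8
  [16] #.... => .  t=6,i=10
  [15] .#### => #  t=3,i=1
  [14] .###. => #  t=0,i=5
  [13] .##.# => #  t=1,i=3
  [12] .##.. => #  t=3,i=9
  [11] .#.## => #  t=0,i=3
  [10] .#.#. => .  t=5,i=2
  [9] .#..# => #  t=2,i=6
  [8] .#... => .  t=1,i=6
  [7] ..### => #  t=0,i=10
  [6] ..##. => #  t=1,i=2
  [5] ..#.# => .  t=5,i=1
  [4] ..#.. => .  t=5,i=9
  [3] ...## => #  t=0,i=9
  [2] ...#. => .  t=5,i=0
  [1] ....# => #  t=6,i=1
  [0] ..... => .  t=6,i=0
  bits 11000010011101001111101011001010 = 3262446282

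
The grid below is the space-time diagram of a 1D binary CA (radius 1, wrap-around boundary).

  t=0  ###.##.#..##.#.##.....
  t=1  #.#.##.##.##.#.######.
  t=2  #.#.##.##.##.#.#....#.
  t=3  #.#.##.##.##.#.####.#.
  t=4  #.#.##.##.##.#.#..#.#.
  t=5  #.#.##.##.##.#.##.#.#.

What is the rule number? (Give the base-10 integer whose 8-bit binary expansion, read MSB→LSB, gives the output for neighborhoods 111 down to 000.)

93

  ### -> .   bit 7 = 0  t=0,i=1
  ##. -> #   bit 6 = 1  t=0,i=2
  #.# -> .   bit 5 = 0  t=0,i=3
  #.. -> #   bit 4 = 1  t=0,i=8
  .## -> #   bit 3 = 1  t=0,i=0
  .#. -> #   bit 2 = 1  t=0,i=7
  ..# -> .   bit 1 = 0  t=0,i=9
  ... -> #   bit 0 = 1  t=0,i=18
  bits 01011101 = 93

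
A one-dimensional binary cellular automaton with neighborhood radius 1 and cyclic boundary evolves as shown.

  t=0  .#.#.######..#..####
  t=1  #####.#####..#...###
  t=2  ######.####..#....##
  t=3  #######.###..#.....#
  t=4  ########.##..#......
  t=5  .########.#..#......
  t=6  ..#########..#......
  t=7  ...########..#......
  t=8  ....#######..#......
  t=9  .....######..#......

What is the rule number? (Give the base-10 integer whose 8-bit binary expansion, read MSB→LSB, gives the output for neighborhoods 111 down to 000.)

  ### -> #   bit 7 = 1  t=0,i=6
  ##. -> #   bit 6 = 1  t=0,i=10
  #.# -> #   bit 5 = 1  t=0,i=0
  #.. -> .   bit 4 = 0  t=0,i=11
  .## -> .   bit 3 = 0  t=0,i=5
  .#. -> #   bit 2 = 1  t=0,i=1
  ..# -> .   bit 1 = 0  t=0,i=12
  ... -> .   bit 0 = 0  t=1,i=15
  bits 11100100 = 228

228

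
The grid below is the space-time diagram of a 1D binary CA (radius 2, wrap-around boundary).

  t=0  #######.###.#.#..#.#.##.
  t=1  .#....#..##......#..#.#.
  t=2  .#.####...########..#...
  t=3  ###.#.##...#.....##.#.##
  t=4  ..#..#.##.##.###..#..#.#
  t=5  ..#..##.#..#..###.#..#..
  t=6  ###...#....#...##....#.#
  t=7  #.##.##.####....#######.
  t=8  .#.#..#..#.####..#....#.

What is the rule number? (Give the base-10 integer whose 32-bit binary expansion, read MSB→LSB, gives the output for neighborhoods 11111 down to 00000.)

855767095

  [31] ##### => .  t=0,i=2
  [30] ####. => .  t=0,i=5
  [29] ###.# => #  t=0,i=6
  [28] ###.. => #  t=2,i=6
  [27] ##.## => .  t=0,i=7
  [26] ##.#. => .  t=0,i=11
  [25] ##..# => #  t=2,i=18
  [24] ##... => #  t=1,i=11
  [23] #.### => .  t=0,i=0
  [22] #.##. => .  t=0,i=21
  [21] #.#.# => .  t=0,i=12
  [20] #.#.. => .  t=0,i=14
  [19] #..## => .  t=1,i=8
  [18] #..#. => .  t=0,i=16
  [17] #...# => .  t=2,i=8
  [16] #.... => #  t=1,i=3
  [15] .#### => #  t=0,i=1
  [14] .###. => #  t=0,i=9
  [13] .##.# => #  t=0,i=22
  [12] .##.. => #  t=1,i=10
  [11] .#.## => #  t=0,i=20
  [10] .#.#. => .  t=0,i=13
  [9] .#..# => .  t=0,i=15
  [8] .#... => .  t=1,i=2
  [7] ..### => .  t=2,i=10
  [6] ..##. => .  t=1,i=9
  [5] ..#.# => #  t=0,i=17
  [4] ..#.. => #  t=1,i=1
  [3] ...## => .  t=2,i=9
  [2] ...#. => #  t=1,i=5
  [1] ....# => #  t=1,i=4
  [0] ..... => #  t=1,i=13
  bits 00110011000000011111100000110111 = 855767095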